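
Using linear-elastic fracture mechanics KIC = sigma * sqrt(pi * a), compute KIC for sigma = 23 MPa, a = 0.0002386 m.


Fracture toughness: KIC = sigma * sqrt(pi * a)
  pi * a = pi * 0.0002386 = 0.000749584
  sqrt(pi * a) = 0.027379
  KIC = 23 * 0.027379 = 0.63 MPa*sqrt(m)

0.63 MPa*sqrt(m)


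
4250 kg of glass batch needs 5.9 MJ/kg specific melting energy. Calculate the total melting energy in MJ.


Total energy = mass * specific energy
  E = 4250 * 5.9 = 25075 MJ

25075 MJ


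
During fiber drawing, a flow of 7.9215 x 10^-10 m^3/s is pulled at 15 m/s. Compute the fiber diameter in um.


Cross-sectional area from continuity:
  A = Q / v = 7.9215 x 10^-10 / 15 = 5.281 x 10^-11 m^2
Diameter from circular cross-section:
  d = sqrt(4A / pi) * 10^6 (m -> um)
  d = sqrt(4 * 5.281 x 10^-11 / pi) * 10^6 = 8.2 um

8.2 um


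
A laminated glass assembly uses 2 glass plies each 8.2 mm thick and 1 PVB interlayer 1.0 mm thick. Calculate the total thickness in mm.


Total thickness = glass contribution + PVB contribution
  Glass: 2 * 8.2 = 16.4 mm
  PVB: 1 * 1.0 = 1.0 mm
  Total = 16.4 + 1.0 = 17.4 mm

17.4 mm


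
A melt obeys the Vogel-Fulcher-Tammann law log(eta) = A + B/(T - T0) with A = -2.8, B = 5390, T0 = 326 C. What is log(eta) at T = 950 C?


VFT equation: log(eta) = A + B / (T - T0)
  T - T0 = 950 - 326 = 624
  B / (T - T0) = 5390 / 624 = 8.638
  log(eta) = -2.8 + 8.638 = 5.838

5.838


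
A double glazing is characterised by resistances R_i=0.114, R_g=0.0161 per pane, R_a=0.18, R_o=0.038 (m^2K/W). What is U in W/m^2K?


Total thermal resistance (series):
  R_total = R_in + R_glass + R_air + R_glass + R_out
  R_total = 0.114 + 0.0161 + 0.18 + 0.0161 + 0.038 = 0.3642 m^2K/W
U-value = 1 / R_total = 1 / 0.3642 = 2.746 W/m^2K

2.746 W/m^2K


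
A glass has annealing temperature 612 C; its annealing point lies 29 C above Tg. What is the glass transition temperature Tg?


Rearrange T_anneal = Tg + offset for Tg:
  Tg = T_anneal - offset = 612 - 29 = 583 C

583 C


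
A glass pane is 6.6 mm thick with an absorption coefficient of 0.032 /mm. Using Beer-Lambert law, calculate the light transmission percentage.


Beer-Lambert law: T = exp(-alpha * thickness)
  exponent = -0.032 * 6.6 = -0.2112
  T = exp(-0.2112) = 0.8096
  Percentage = 0.8096 * 100 = 80.96%

80.96%


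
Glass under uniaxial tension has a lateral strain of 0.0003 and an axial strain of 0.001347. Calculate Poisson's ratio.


Poisson's ratio: nu = lateral strain / axial strain
  nu = 0.0003 / 0.001347 = 0.2227

0.2227


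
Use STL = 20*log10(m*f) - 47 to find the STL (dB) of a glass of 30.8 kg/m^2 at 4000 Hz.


Mass law: STL = 20 * log10(m * f) - 47
  m * f = 30.8 * 4000 = 123200
  log10(123200) = 5.09061
  STL = 20 * 5.09061 - 47 = 101.8122 - 47 = 54.8 dB

54.8 dB


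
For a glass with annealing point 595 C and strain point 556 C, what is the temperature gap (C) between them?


Gap = T_anneal - T_strain:
  gap = 595 - 556 = 39 C

39 C


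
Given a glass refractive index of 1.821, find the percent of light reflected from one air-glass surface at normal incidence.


Fresnel reflectance at normal incidence:
  R = ((n - 1)/(n + 1))^2
  (n - 1)/(n + 1) = (1.821 - 1)/(1.821 + 1) = 0.291032
  R = 0.291032^2 = 0.0846996
  R(%) = 0.0846996 * 100 = 8.47%

8.47%


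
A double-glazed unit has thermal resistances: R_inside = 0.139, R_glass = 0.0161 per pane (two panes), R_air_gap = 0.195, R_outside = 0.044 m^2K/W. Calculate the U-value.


Total thermal resistance (series):
  R_total = R_in + R_glass + R_air + R_glass + R_out
  R_total = 0.139 + 0.0161 + 0.195 + 0.0161 + 0.044 = 0.4102 m^2K/W
U-value = 1 / R_total = 1 / 0.4102 = 2.438 W/m^2K

2.438 W/m^2K


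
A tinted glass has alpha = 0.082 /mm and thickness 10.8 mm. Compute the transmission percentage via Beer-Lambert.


Beer-Lambert law: T = exp(-alpha * thickness)
  exponent = -0.082 * 10.8 = -0.8856
  T = exp(-0.8856) = 0.4125
  Percentage = 0.4125 * 100 = 41.25%

41.25%


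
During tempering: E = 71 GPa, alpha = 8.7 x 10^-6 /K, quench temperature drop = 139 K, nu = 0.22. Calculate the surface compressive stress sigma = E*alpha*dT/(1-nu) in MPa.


Tempering stress: sigma = E * alpha * dT / (1 - nu)
  E (MPa) = 71 * 1000 = 71000
  Numerator = 71000 * (8.7 x 10^-6) * 139 = 85.8603
  Denominator = 1 - 0.22 = 0.78
  sigma = 85.8603 / 0.78 = 110.1 MPa

110.1 MPa


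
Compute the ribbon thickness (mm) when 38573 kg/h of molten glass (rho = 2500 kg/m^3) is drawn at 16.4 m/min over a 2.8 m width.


Ribbon cross-section from mass balance:
  Volume rate = throughput / density = 38573 / 2500 = 15.4292 m^3/h
  thickness = volume rate / (speed * 60 * width), i.e.
  thickness = throughput / (60 * speed * width * density) * 1000
  thickness = 38573 / (60 * 16.4 * 2.8 * 2500) * 1000 = 5.6 mm

5.6 mm


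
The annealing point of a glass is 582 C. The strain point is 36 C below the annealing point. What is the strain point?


Strain point = annealing point - difference:
  T_strain = 582 - 36 = 546 C

546 C


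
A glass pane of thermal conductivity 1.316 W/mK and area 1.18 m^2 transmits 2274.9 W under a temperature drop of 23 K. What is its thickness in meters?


Fourier's law: t = k * A * dT / Q
  t = 1.316 * 1.18 * 23 / 2274.9
  t = 35.71624 / 2274.9 = 0.0157 m

0.0157 m


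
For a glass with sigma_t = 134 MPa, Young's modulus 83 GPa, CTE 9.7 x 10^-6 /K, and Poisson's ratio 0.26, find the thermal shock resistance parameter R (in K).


Thermal shock resistance: R = sigma * (1 - nu) / (E * alpha)
  Numerator = 134 * (1 - 0.26) = 99.16
  Denominator = 83 * 1000 * (9.7 x 10^-6) = 0.8051
  R = 99.16 / 0.8051 = 123.2 K

123.2 K


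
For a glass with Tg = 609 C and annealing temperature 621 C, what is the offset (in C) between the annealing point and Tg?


Offset = T_anneal - Tg:
  offset = 621 - 609 = 12 C

12 C


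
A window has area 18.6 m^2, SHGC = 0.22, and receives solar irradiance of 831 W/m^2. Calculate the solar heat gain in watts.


Solar heat gain: Q = Area * SHGC * Irradiance
  Q = 18.6 * 0.22 * 831 = 3400.5 W

3400.5 W


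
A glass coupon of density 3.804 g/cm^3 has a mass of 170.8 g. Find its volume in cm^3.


Rearrange rho = m / V:
  V = m / rho
  V = 170.8 / 3.804 = 44.9 cm^3

44.9 cm^3


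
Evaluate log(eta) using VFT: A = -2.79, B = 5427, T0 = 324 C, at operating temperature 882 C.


VFT equation: log(eta) = A + B / (T - T0)
  T - T0 = 882 - 324 = 558
  B / (T - T0) = 5427 / 558 = 9.726
  log(eta) = -2.79 + 9.726 = 6.936

6.936


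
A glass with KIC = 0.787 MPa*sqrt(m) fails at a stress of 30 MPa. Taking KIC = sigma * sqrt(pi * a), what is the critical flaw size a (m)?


Rearrange KIC = sigma * sqrt(pi * a):
  sqrt(pi * a) = KIC / sigma
  sqrt(pi * a) = 0.787 / 30 = 0.026233
  a = (KIC / sigma)^2 / pi
  a = 0.026233^2 / pi = 0.0002191 m

0.0002191 m


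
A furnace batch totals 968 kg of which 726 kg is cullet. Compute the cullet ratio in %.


Cullet ratio = (cullet mass / total batch mass) * 100
  Ratio = 726 / 968 * 100 = 75.0%

75.0%


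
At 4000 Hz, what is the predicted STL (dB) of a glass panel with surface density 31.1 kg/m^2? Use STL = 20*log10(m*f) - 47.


Mass law: STL = 20 * log10(m * f) - 47
  m * f = 31.1 * 4000 = 124400
  log10(124400) = 5.09482
  STL = 20 * 5.09482 - 47 = 101.8964 - 47 = 54.9 dB

54.9 dB


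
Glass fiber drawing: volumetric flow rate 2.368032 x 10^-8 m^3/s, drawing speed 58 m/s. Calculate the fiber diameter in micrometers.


Cross-sectional area from continuity:
  A = Q / v = 2.368032 x 10^-8 / 58 = 4.082814 x 10^-10 m^2
Diameter from circular cross-section:
  d = sqrt(4A / pi) * 10^6 (m -> um)
  d = sqrt(4 * 4.082814 x 10^-10 / pi) * 10^6 = 22.8 um

22.8 um


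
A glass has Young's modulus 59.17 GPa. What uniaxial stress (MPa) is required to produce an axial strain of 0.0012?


Rearrange E = sigma / epsilon:
  sigma = E * epsilon
  E (MPa) = 59.17 * 1000 = 59170
  sigma = 59170 * 0.0012 = 71.0 MPa

71.0 MPa


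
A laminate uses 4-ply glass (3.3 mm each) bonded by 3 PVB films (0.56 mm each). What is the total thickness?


Total thickness = glass contribution + PVB contribution
  Glass: 4 * 3.3 = 13.2 mm
  PVB: 3 * 0.56 = 1.68 mm
  Total = 13.2 + 1.68 = 14.88 mm

14.88 mm


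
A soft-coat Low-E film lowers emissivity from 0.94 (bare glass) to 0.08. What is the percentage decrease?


Percentage reduction = (1 - coated/uncoated) * 100
  Ratio = 0.08 / 0.94 = 0.0851
  Reduction = (1 - 0.0851) * 100 = 91.5%

91.5%


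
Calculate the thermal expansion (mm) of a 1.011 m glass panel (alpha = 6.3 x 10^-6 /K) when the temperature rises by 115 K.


Thermal expansion formula: dL = alpha * L0 * dT
  dL = (6.3 x 10^-6) * 1.011 * 115 = 0.00073247 m
Convert to mm: 0.00073247 * 1000 = 0.7325 mm

0.7325 mm


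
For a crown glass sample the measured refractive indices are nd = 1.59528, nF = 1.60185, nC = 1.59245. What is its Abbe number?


Abbe number formula: Vd = (nd - 1) / (nF - nC)
  nd - 1 = 1.59528 - 1 = 0.59528
  nF - nC = 1.60185 - 1.59245 = 0.0094
  Vd = 0.59528 / 0.0094 = 63.33

63.33


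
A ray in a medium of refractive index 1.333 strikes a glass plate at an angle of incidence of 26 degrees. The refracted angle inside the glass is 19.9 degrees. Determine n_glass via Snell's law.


Apply Snell's law: n1 * sin(theta1) = n2 * sin(theta2)
  n2 = n1 * sin(theta1) / sin(theta2)
  sin(26) = 0.438371
  sin(19.9) = 0.34038
  n2 = 1.333 * 0.438371 / 0.34038 = 1.7168

1.7168


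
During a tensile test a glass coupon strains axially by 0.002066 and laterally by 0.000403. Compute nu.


Poisson's ratio: nu = lateral strain / axial strain
  nu = 0.000403 / 0.002066 = 0.1951

0.1951


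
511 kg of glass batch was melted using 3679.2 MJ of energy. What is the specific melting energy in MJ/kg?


Rearrange E = m * s for s:
  s = E / m
  s = 3679.2 / 511 = 7.2 MJ/kg

7.2 MJ/kg


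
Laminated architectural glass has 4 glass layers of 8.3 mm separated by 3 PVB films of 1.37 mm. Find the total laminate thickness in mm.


Total thickness = glass contribution + PVB contribution
  Glass: 4 * 8.3 = 33.2 mm
  PVB: 3 * 1.37 = 4.11 mm
  Total = 33.2 + 4.11 = 37.31 mm

37.31 mm


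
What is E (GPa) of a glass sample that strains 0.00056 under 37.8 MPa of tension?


Young's modulus: E = stress / strain
  E = 37.8 MPa / 0.00056 = 67500 MPa
Convert to GPa: 67500 / 1000 = 67.5 GPa

67.5 GPa


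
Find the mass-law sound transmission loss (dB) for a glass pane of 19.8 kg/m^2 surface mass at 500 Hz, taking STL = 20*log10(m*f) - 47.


Mass law: STL = 20 * log10(m * f) - 47
  m * f = 19.8 * 500 = 9900
  log10(9900) = 3.99564
  STL = 20 * 3.99564 - 47 = 79.9128 - 47 = 32.9 dB

32.9 dB


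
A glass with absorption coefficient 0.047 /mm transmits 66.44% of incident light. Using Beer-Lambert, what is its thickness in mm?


Rearrange T = exp(-alpha * thickness):
  thickness = -ln(T) / alpha
  T = 66.44/100 = 0.6644
  ln(T) = -0.40887
  -ln(T) = 0.40887
  thickness = 0.40887 / 0.047 = 8.7 mm

8.7 mm


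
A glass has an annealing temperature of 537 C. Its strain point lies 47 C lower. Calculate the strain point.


Strain point = annealing point - difference:
  T_strain = 537 - 47 = 490 C

490 C


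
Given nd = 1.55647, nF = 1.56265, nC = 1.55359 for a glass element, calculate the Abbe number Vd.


Abbe number formula: Vd = (nd - 1) / (nF - nC)
  nd - 1 = 1.55647 - 1 = 0.55647
  nF - nC = 1.56265 - 1.55359 = 0.00906
  Vd = 0.55647 / 0.00906 = 61.42

61.42


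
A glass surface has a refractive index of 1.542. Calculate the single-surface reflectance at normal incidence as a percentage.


Fresnel reflectance at normal incidence:
  R = ((n - 1)/(n + 1))^2
  (n - 1)/(n + 1) = (1.542 - 1)/(1.542 + 1) = 0.213218
  R = 0.213218^2 = 0.0454619
  R(%) = 0.0454619 * 100 = 4.546%

4.546%


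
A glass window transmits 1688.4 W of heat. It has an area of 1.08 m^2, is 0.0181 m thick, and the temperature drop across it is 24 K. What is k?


Fourier's law rearranged: k = Q * t / (A * dT)
  Numerator = 1688.4 * 0.0181 = 30.56004
  Denominator = 1.08 * 24 = 25.92
  k = 30.56004 / 25.92 = 1.179 W/mK

1.179 W/mK


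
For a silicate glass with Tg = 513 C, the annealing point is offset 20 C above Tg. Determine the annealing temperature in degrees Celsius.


The annealing temperature is Tg plus the offset:
  T_anneal = 513 + 20 = 533 C

533 C


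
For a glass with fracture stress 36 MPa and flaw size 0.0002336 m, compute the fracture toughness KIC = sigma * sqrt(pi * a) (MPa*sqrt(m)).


Fracture toughness: KIC = sigma * sqrt(pi * a)
  pi * a = pi * 0.0002336 = 0.000733876
  sqrt(pi * a) = 0.02709
  KIC = 36 * 0.02709 = 0.975 MPa*sqrt(m)

0.975 MPa*sqrt(m)


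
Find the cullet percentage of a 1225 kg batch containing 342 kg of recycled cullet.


Cullet ratio = (cullet mass / total batch mass) * 100
  Ratio = 342 / 1225 * 100 = 27.92%

27.92%


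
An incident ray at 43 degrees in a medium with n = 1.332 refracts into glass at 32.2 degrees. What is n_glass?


Apply Snell's law: n1 * sin(theta1) = n2 * sin(theta2)
  n2 = n1 * sin(theta1) / sin(theta2)
  sin(43) = 0.681998
  sin(32.2) = 0.532876
  n2 = 1.332 * 0.681998 / 0.532876 = 1.7048

1.7048


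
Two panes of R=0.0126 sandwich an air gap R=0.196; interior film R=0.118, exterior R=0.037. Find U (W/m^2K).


Total thermal resistance (series):
  R_total = R_in + R_glass + R_air + R_glass + R_out
  R_total = 0.118 + 0.0126 + 0.196 + 0.0126 + 0.037 = 0.3762 m^2K/W
U-value = 1 / R_total = 1 / 0.3762 = 2.658 W/m^2K

2.658 W/m^2K


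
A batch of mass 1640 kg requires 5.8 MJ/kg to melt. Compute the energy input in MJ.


Total energy = mass * specific energy
  E = 1640 * 5.8 = 9512 MJ

9512 MJ


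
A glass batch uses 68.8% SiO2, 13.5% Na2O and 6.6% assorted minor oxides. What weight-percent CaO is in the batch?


Pieces sum to 100%:
  CaO = 100 - (SiO2 + Na2O + others)
  CaO = 100 - (68.8 + 13.5 + 6.6) = 11.1%

11.1%


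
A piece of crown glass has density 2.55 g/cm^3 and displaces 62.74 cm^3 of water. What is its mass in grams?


Rearrange rho = m / V:
  m = rho * V
  m = 2.55 * 62.74 = 159.987 g

159.987 g


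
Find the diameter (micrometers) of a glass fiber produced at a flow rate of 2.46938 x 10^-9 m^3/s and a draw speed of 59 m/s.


Cross-sectional area from continuity:
  A = Q / v = 2.46938 x 10^-9 / 59 = 4.18539 x 10^-11 m^2
Diameter from circular cross-section:
  d = sqrt(4A / pi) * 10^6 (m -> um)
  d = sqrt(4 * 4.18539 x 10^-11 / pi) * 10^6 = 7.3 um

7.3 um


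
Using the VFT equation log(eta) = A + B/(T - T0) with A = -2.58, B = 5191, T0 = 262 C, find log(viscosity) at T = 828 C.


VFT equation: log(eta) = A + B / (T - T0)
  T - T0 = 828 - 262 = 566
  B / (T - T0) = 5191 / 566 = 9.171
  log(eta) = -2.58 + 9.171 = 6.591

6.591


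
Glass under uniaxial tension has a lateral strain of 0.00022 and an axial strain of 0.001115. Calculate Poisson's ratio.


Poisson's ratio: nu = lateral strain / axial strain
  nu = 0.00022 / 0.001115 = 0.1973

0.1973


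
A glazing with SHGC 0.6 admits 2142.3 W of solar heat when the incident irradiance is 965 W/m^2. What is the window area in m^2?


Rearrange Q = Area * SHGC * Irradiance:
  Area = Q / (SHGC * Irradiance)
  Area = 2142.3 / (0.6 * 965) = 3.7 m^2

3.7 m^2


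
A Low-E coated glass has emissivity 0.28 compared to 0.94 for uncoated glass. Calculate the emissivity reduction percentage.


Percentage reduction = (1 - coated/uncoated) * 100
  Ratio = 0.28 / 0.94 = 0.2979
  Reduction = (1 - 0.2979) * 100 = 70.2%

70.2%


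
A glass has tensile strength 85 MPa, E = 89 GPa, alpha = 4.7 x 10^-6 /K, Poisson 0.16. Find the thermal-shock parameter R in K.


Thermal shock resistance: R = sigma * (1 - nu) / (E * alpha)
  Numerator = 85 * (1 - 0.16) = 71.4
  Denominator = 89 * 1000 * (4.7 x 10^-6) = 0.4183
  R = 71.4 / 0.4183 = 170.7 K

170.7 K


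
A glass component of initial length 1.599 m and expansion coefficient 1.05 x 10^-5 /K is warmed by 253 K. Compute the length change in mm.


Thermal expansion formula: dL = alpha * L0 * dT
  dL = (1.05 x 10^-5) * 1.599 * 253 = 0.00424774 m
Convert to mm: 0.00424774 * 1000 = 4.2477 mm

4.2477 mm


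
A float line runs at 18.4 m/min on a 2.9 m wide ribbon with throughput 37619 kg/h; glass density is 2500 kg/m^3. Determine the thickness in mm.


Ribbon cross-section from mass balance:
  Volume rate = throughput / density = 37619 / 2500 = 15.0476 m^3/h
  thickness = volume rate / (speed * 60 * width), i.e.
  thickness = throughput / (60 * speed * width * density) * 1000
  thickness = 37619 / (60 * 18.4 * 2.9 * 2500) * 1000 = 4.7 mm

4.7 mm


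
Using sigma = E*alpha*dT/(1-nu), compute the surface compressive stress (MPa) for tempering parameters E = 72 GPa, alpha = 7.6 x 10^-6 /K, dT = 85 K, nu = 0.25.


Tempering stress: sigma = E * alpha * dT / (1 - nu)
  E (MPa) = 72 * 1000 = 72000
  Numerator = 72000 * (7.6 x 10^-6) * 85 = 46.512
  Denominator = 1 - 0.25 = 0.75
  sigma = 46.512 / 0.75 = 62.0 MPa

62.0 MPa


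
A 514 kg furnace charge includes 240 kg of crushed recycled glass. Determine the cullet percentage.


Cullet ratio = (cullet mass / total batch mass) * 100
  Ratio = 240 / 514 * 100 = 46.69%

46.69%


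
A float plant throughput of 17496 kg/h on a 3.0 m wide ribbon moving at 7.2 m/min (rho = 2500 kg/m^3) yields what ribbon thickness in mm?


Ribbon cross-section from mass balance:
  Volume rate = throughput / density = 17496 / 2500 = 6.9984 m^3/h
  thickness = volume rate / (speed * 60 * width), i.e.
  thickness = throughput / (60 * speed * width * density) * 1000
  thickness = 17496 / (60 * 7.2 * 3.0 * 2500) * 1000 = 5.4 mm

5.4 mm


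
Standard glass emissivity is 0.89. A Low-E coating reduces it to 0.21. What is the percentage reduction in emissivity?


Percentage reduction = (1 - coated/uncoated) * 100
  Ratio = 0.21 / 0.89 = 0.236
  Reduction = (1 - 0.236) * 100 = 76.4%

76.4%


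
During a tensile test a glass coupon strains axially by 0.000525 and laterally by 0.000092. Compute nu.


Poisson's ratio: nu = lateral strain / axial strain
  nu = 0.000092 / 0.000525 = 0.1752

0.1752


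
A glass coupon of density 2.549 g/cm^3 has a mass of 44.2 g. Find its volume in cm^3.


Rearrange rho = m / V:
  V = m / rho
  V = 44.2 / 2.549 = 17.34 cm^3

17.34 cm^3


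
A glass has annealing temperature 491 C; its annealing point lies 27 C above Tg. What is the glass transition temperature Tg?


Rearrange T_anneal = Tg + offset for Tg:
  Tg = T_anneal - offset = 491 - 27 = 464 C

464 C


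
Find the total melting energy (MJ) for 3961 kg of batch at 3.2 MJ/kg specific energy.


Total energy = mass * specific energy
  E = 3961 * 3.2 = 12675.2 MJ

12675.2 MJ


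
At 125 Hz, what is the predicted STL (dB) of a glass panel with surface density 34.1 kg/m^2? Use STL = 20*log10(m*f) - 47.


Mass law: STL = 20 * log10(m * f) - 47
  m * f = 34.1 * 125 = 4262.5
  log10(4262.5) = 3.62966
  STL = 20 * 3.62966 - 47 = 72.5932 - 47 = 25.6 dB

25.6 dB


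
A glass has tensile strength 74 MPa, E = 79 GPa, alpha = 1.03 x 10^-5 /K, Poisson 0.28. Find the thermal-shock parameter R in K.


Thermal shock resistance: R = sigma * (1 - nu) / (E * alpha)
  Numerator = 74 * (1 - 0.28) = 53.28
  Denominator = 79 * 1000 * (1.03 x 10^-5) = 0.8137
  R = 53.28 / 0.8137 = 65.5 K

65.5 K


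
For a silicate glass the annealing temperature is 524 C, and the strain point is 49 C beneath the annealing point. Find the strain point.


Strain point = annealing point - difference:
  T_strain = 524 - 49 = 475 C

475 C


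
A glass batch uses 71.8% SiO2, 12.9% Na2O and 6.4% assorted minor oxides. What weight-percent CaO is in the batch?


Pieces sum to 100%:
  CaO = 100 - (SiO2 + Na2O + others)
  CaO = 100 - (71.8 + 12.9 + 6.4) = 8.9%

8.9%


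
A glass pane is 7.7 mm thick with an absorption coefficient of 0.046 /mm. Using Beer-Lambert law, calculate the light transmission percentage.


Beer-Lambert law: T = exp(-alpha * thickness)
  exponent = -0.046 * 7.7 = -0.3542
  T = exp(-0.3542) = 0.7017
  Percentage = 0.7017 * 100 = 70.17%

70.17%


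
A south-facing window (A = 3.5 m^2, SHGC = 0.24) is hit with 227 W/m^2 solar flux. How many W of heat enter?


Solar heat gain: Q = Area * SHGC * Irradiance
  Q = 3.5 * 0.24 * 227 = 190.7 W

190.7 W


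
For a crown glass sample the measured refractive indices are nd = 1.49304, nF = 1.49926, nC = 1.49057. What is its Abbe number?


Abbe number formula: Vd = (nd - 1) / (nF - nC)
  nd - 1 = 1.49304 - 1 = 0.49304
  nF - nC = 1.49926 - 1.49057 = 0.00869
  Vd = 0.49304 / 0.00869 = 56.74

56.74


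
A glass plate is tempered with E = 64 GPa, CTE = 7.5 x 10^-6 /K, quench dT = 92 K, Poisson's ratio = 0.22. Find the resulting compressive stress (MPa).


Tempering stress: sigma = E * alpha * dT / (1 - nu)
  E (MPa) = 64 * 1000 = 64000
  Numerator = 64000 * (7.5 x 10^-6) * 92 = 44.16
  Denominator = 1 - 0.22 = 0.78
  sigma = 44.16 / 0.78 = 56.6 MPa

56.6 MPa


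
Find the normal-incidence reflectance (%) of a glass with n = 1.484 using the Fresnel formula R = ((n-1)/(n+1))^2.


Fresnel reflectance at normal incidence:
  R = ((n - 1)/(n + 1))^2
  (n - 1)/(n + 1) = (1.484 - 1)/(1.484 + 1) = 0.194847
  R = 0.194847^2 = 0.0379654
  R(%) = 0.0379654 * 100 = 3.797%

3.797%


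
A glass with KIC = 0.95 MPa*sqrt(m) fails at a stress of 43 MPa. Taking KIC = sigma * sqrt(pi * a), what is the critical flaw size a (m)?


Rearrange KIC = sigma * sqrt(pi * a):
  sqrt(pi * a) = KIC / sigma
  sqrt(pi * a) = 0.95 / 43 = 0.022093
  a = (KIC / sigma)^2 / pi
  a = 0.022093^2 / pi = 0.0001554 m

0.0001554 m


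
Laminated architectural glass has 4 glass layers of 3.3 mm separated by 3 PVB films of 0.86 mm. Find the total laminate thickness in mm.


Total thickness = glass contribution + PVB contribution
  Glass: 4 * 3.3 = 13.2 mm
  PVB: 3 * 0.86 = 2.58 mm
  Total = 13.2 + 2.58 = 15.78 mm

15.78 mm


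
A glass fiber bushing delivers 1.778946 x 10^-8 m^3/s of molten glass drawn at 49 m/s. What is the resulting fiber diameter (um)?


Cross-sectional area from continuity:
  A = Q / v = 1.778946 x 10^-8 / 49 = 3.630502 x 10^-10 m^2
Diameter from circular cross-section:
  d = sqrt(4A / pi) * 10^6 (m -> um)
  d = sqrt(4 * 3.630502 x 10^-10 / pi) * 10^6 = 21.5 um

21.5 um


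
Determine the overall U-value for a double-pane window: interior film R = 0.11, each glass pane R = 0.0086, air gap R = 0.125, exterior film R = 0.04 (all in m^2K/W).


Total thermal resistance (series):
  R_total = R_in + R_glass + R_air + R_glass + R_out
  R_total = 0.11 + 0.0086 + 0.125 + 0.0086 + 0.04 = 0.2922 m^2K/W
U-value = 1 / R_total = 1 / 0.2922 = 3.422 W/m^2K

3.422 W/m^2K


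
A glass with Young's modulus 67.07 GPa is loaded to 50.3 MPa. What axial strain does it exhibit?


Rearrange E = sigma / epsilon:
  epsilon = sigma / E
  E (MPa) = 67.07 * 1000 = 67070
  epsilon = 50.3 / 67070 = 0.00075

0.00075


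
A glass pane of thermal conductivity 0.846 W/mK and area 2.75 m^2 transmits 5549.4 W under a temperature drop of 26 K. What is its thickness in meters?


Fourier's law: t = k * A * dT / Q
  t = 0.846 * 2.75 * 26 / 5549.4
  t = 60.489 / 5549.4 = 0.0109 m

0.0109 m


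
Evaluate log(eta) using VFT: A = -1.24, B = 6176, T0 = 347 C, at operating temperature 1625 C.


VFT equation: log(eta) = A + B / (T - T0)
  T - T0 = 1625 - 347 = 1278
  B / (T - T0) = 6176 / 1278 = 4.833
  log(eta) = -1.24 + 4.833 = 3.593

3.593


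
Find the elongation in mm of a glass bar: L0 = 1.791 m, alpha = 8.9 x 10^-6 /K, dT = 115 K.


Thermal expansion formula: dL = alpha * L0 * dT
  dL = (8.9 x 10^-6) * 1.791 * 115 = 0.00183309 m
Convert to mm: 0.00183309 * 1000 = 1.8331 mm

1.8331 mm


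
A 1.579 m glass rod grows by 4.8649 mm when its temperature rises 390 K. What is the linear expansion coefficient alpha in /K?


Rearrange dL = alpha * L0 * dT for alpha:
  alpha = dL / (L0 * dT)
  alpha = (4.8649 / 1000) / (1.579 * 390) = 0.0000079 /K = 7.9 x 10^-6 /K

7.9 x 10^-6 /K


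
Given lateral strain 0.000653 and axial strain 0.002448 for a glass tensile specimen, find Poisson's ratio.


Poisson's ratio: nu = lateral strain / axial strain
  nu = 0.000653 / 0.002448 = 0.2667

0.2667


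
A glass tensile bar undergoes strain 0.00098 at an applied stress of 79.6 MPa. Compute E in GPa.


Young's modulus: E = stress / strain
  E = 79.6 MPa / 0.00098 = 81224.49 MPa
Convert to GPa: 81224.49 / 1000 = 81.22 GPa

81.22 GPa


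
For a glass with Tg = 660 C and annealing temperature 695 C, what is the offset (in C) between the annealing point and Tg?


Offset = T_anneal - Tg:
  offset = 695 - 660 = 35 C

35 C


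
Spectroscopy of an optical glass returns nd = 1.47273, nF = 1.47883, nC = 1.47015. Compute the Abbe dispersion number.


Abbe number formula: Vd = (nd - 1) / (nF - nC)
  nd - 1 = 1.47273 - 1 = 0.47273
  nF - nC = 1.47883 - 1.47015 = 0.00868
  Vd = 0.47273 / 0.00868 = 54.46

54.46


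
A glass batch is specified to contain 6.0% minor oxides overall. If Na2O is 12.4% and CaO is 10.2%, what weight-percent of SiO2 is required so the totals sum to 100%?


Known pieces sum to 100%:
  SiO2 = 100 - (others + Na2O + CaO)
  SiO2 = 100 - (6.0 + 12.4 + 10.2) = 71.4%

71.4%


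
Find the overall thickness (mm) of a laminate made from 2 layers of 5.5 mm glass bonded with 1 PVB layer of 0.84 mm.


Total thickness = glass contribution + PVB contribution
  Glass: 2 * 5.5 = 11.0 mm
  PVB: 1 * 0.84 = 0.84 mm
  Total = 11.0 + 0.84 = 11.84 mm

11.84 mm


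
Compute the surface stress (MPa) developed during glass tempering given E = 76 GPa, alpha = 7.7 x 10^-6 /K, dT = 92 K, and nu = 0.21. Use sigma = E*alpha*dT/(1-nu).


Tempering stress: sigma = E * alpha * dT / (1 - nu)
  E (MPa) = 76 * 1000 = 76000
  Numerator = 76000 * (7.7 x 10^-6) * 92 = 53.8384
  Denominator = 1 - 0.21 = 0.79
  sigma = 53.8384 / 0.79 = 68.1 MPa

68.1 MPa


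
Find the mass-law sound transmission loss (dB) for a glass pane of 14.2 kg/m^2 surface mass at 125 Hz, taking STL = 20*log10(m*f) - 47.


Mass law: STL = 20 * log10(m * f) - 47
  m * f = 14.2 * 125 = 1775
  log10(1775) = 3.2492
  STL = 20 * 3.2492 - 47 = 64.984 - 47 = 18.0 dB

18.0 dB


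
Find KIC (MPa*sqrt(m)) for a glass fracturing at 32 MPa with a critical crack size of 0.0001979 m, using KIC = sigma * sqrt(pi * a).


Fracture toughness: KIC = sigma * sqrt(pi * a)
  pi * a = pi * 0.0001979 = 0.000621721
  sqrt(pi * a) = 0.024934
  KIC = 32 * 0.024934 = 0.798 MPa*sqrt(m)

0.798 MPa*sqrt(m)


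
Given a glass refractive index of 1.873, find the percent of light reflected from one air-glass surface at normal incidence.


Fresnel reflectance at normal incidence:
  R = ((n - 1)/(n + 1))^2
  (n - 1)/(n + 1) = (1.873 - 1)/(1.873 + 1) = 0.303864
  R = 0.303864^2 = 0.0923333
  R(%) = 0.0923333 * 100 = 9.233%

9.233%


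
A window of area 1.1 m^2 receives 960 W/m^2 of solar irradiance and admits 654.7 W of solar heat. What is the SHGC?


Rearrange Q = Area * SHGC * Irradiance:
  SHGC = Q / (Area * Irradiance)
  SHGC = 654.7 / (1.1 * 960) = 0.62

0.62


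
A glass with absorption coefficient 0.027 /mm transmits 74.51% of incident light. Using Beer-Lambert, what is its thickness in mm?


Rearrange T = exp(-alpha * thickness):
  thickness = -ln(T) / alpha
  T = 74.51/100 = 0.7451
  ln(T) = -0.29424
  -ln(T) = 0.29424
  thickness = 0.29424 / 0.027 = 10.9 mm

10.9 mm


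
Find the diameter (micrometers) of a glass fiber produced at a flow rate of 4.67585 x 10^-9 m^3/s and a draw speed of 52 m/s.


Cross-sectional area from continuity:
  A = Q / v = 4.67585 x 10^-9 / 52 = 8.992019 x 10^-11 m^2
Diameter from circular cross-section:
  d = sqrt(4A / pi) * 10^6 (m -> um)
  d = sqrt(4 * 8.992019 x 10^-11 / pi) * 10^6 = 10.7 um

10.7 um


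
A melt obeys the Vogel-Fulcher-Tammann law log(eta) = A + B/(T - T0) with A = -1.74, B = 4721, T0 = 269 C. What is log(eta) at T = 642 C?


VFT equation: log(eta) = A + B / (T - T0)
  T - T0 = 642 - 269 = 373
  B / (T - T0) = 4721 / 373 = 12.657
  log(eta) = -1.74 + 12.657 = 10.917

10.917


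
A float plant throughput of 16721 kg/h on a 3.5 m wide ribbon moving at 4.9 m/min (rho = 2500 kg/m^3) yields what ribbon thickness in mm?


Ribbon cross-section from mass balance:
  Volume rate = throughput / density = 16721 / 2500 = 6.6884 m^3/h
  thickness = volume rate / (speed * 60 * width), i.e.
  thickness = throughput / (60 * speed * width * density) * 1000
  thickness = 16721 / (60 * 4.9 * 3.5 * 2500) * 1000 = 6.5 mm

6.5 mm


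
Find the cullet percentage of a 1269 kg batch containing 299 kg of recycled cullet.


Cullet ratio = (cullet mass / total batch mass) * 100
  Ratio = 299 / 1269 * 100 = 23.56%

23.56%


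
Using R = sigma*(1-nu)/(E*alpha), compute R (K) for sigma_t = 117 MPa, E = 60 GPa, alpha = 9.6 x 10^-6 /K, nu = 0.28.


Thermal shock resistance: R = sigma * (1 - nu) / (E * alpha)
  Numerator = 117 * (1 - 0.28) = 84.24
  Denominator = 60 * 1000 * (9.6 x 10^-6) = 0.576
  R = 84.24 / 0.576 = 146.2 K

146.2 K


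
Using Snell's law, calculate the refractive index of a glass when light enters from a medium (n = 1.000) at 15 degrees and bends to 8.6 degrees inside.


Apply Snell's law: n1 * sin(theta1) = n2 * sin(theta2)
  n2 = n1 * sin(theta1) / sin(theta2)
  sin(15) = 0.258819
  sin(8.6) = 0.149535
  n2 = 1.000 * 0.258819 / 0.149535 = 1.7308

1.7308


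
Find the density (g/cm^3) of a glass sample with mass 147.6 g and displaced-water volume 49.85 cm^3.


Use the definition of density:
  rho = mass / volume
  rho = 147.6 / 49.85 = 2.961 g/cm^3

2.961 g/cm^3


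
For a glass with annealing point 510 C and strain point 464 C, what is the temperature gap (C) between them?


Gap = T_anneal - T_strain:
  gap = 510 - 464 = 46 C

46 C


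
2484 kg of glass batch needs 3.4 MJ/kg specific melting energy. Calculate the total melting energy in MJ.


Total energy = mass * specific energy
  E = 2484 * 3.4 = 8445.6 MJ

8445.6 MJ


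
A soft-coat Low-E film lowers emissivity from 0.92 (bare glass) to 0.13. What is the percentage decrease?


Percentage reduction = (1 - coated/uncoated) * 100
  Ratio = 0.13 / 0.92 = 0.1413
  Reduction = (1 - 0.1413) * 100 = 85.9%

85.9%


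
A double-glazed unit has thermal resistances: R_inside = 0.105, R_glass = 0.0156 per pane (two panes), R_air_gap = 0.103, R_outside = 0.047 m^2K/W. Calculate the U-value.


Total thermal resistance (series):
  R_total = R_in + R_glass + R_air + R_glass + R_out
  R_total = 0.105 + 0.0156 + 0.103 + 0.0156 + 0.047 = 0.2862 m^2K/W
U-value = 1 / R_total = 1 / 0.2862 = 3.494 W/m^2K

3.494 W/m^2K


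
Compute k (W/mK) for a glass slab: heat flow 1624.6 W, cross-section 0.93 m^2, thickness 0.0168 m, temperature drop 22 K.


Fourier's law rearranged: k = Q * t / (A * dT)
  Numerator = 1624.6 * 0.0168 = 27.29328
  Denominator = 0.93 * 22 = 20.46
  k = 27.29328 / 20.46 = 1.334 W/mK

1.334 W/mK


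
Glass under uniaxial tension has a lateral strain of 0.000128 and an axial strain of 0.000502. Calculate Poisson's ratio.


Poisson's ratio: nu = lateral strain / axial strain
  nu = 0.000128 / 0.000502 = 0.255

0.255


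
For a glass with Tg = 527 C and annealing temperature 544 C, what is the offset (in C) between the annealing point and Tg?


Offset = T_anneal - Tg:
  offset = 544 - 527 = 17 C

17 C


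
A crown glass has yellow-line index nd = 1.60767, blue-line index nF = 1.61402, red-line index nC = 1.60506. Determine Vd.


Abbe number formula: Vd = (nd - 1) / (nF - nC)
  nd - 1 = 1.60767 - 1 = 0.60767
  nF - nC = 1.61402 - 1.60506 = 0.00896
  Vd = 0.60767 / 0.00896 = 67.82

67.82


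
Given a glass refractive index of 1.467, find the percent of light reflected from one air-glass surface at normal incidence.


Fresnel reflectance at normal incidence:
  R = ((n - 1)/(n + 1))^2
  (n - 1)/(n + 1) = (1.467 - 1)/(1.467 + 1) = 0.189299
  R = 0.189299^2 = 0.0358341
  R(%) = 0.0358341 * 100 = 3.583%

3.583%


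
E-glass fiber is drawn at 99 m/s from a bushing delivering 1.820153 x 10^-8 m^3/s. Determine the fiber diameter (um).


Cross-sectional area from continuity:
  A = Q / v = 1.820153 x 10^-8 / 99 = 1.838538 x 10^-10 m^2
Diameter from circular cross-section:
  d = sqrt(4A / pi) * 10^6 (m -> um)
  d = sqrt(4 * 1.838538 x 10^-10 / pi) * 10^6 = 15.3 um

15.3 um


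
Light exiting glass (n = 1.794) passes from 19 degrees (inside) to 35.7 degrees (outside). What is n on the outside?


Apply Snell's law: n1 * sin(theta1) = n2 * sin(theta2)
  n2 = n1 * sin(theta1) / sin(theta2)
  sin(19) = 0.325568
  sin(35.7) = 0.583541
  n2 = 1.794 * 0.325568 / 0.583541 = 1.0009

1.0009


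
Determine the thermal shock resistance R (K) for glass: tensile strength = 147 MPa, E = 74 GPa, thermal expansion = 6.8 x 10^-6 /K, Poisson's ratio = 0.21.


Thermal shock resistance: R = sigma * (1 - nu) / (E * alpha)
  Numerator = 147 * (1 - 0.21) = 116.13
  Denominator = 74 * 1000 * (6.8 x 10^-6) = 0.5032
  R = 116.13 / 0.5032 = 230.8 K

230.8 K


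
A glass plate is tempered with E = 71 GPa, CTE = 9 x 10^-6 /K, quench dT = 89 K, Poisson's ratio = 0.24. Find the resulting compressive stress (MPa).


Tempering stress: sigma = E * alpha * dT / (1 - nu)
  E (MPa) = 71 * 1000 = 71000
  Numerator = 71000 * (9 x 10^-6) * 89 = 56.871
  Denominator = 1 - 0.24 = 0.76
  sigma = 56.871 / 0.76 = 74.8 MPa

74.8 MPa


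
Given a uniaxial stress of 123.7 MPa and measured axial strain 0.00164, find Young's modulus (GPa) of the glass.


Young's modulus: E = stress / strain
  E = 123.7 MPa / 0.00164 = 75426.83 MPa
Convert to GPa: 75426.83 / 1000 = 75.43 GPa

75.43 GPa


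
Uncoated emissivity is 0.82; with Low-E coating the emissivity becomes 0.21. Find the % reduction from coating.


Percentage reduction = (1 - coated/uncoated) * 100
  Ratio = 0.21 / 0.82 = 0.2561
  Reduction = (1 - 0.2561) * 100 = 74.4%

74.4%


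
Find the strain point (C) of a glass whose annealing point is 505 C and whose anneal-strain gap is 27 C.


Strain point = annealing point - difference:
  T_strain = 505 - 27 = 478 C

478 C


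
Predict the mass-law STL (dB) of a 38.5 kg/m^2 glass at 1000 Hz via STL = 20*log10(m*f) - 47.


Mass law: STL = 20 * log10(m * f) - 47
  m * f = 38.5 * 1000 = 38500
  log10(38500) = 4.58546
  STL = 20 * 4.58546 - 47 = 91.7092 - 47 = 44.7 dB

44.7 dB


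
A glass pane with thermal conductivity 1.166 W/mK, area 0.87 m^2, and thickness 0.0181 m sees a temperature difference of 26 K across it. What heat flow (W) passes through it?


Fourier's law: Q = k * A * dT / t
  Q = 1.166 * 0.87 * 26 / 0.0181
  Q = 26.37492 / 0.0181 = 1457.2 W

1457.2 W


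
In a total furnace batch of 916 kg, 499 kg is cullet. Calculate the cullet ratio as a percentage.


Cullet ratio = (cullet mass / total batch mass) * 100
  Ratio = 499 / 916 * 100 = 54.48%

54.48%


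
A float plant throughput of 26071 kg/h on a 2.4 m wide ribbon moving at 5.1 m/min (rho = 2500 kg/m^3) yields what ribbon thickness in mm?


Ribbon cross-section from mass balance:
  Volume rate = throughput / density = 26071 / 2500 = 10.4284 m^3/h
  thickness = volume rate / (speed * 60 * width), i.e.
  thickness = throughput / (60 * speed * width * density) * 1000
  thickness = 26071 / (60 * 5.1 * 2.4 * 2500) * 1000 = 14.2 mm

14.2 mm


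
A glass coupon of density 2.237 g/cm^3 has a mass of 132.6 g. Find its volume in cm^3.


Rearrange rho = m / V:
  V = m / rho
  V = 132.6 / 2.237 = 59.276 cm^3

59.276 cm^3


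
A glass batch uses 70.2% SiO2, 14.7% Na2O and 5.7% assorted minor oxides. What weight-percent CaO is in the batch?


Pieces sum to 100%:
  CaO = 100 - (SiO2 + Na2O + others)
  CaO = 100 - (70.2 + 14.7 + 5.7) = 9.4%

9.4%


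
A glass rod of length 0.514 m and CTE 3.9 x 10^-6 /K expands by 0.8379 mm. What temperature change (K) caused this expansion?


Rearrange dL = alpha * L0 * dT for dT:
  dT = dL / (alpha * L0)
  dL (m) = 0.8379 / 1000 = 0.0008379
  dT = 0.0008379 / ((3.9 x 10^-6) * 0.514) = 418.0 K

418.0 K


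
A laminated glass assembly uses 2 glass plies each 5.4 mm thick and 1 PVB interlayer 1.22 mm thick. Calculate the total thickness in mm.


Total thickness = glass contribution + PVB contribution
  Glass: 2 * 5.4 = 10.8 mm
  PVB: 1 * 1.22 = 1.22 mm
  Total = 10.8 + 1.22 = 12.02 mm

12.02 mm


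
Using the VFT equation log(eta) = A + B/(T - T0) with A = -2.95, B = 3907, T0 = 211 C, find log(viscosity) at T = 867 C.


VFT equation: log(eta) = A + B / (T - T0)
  T - T0 = 867 - 211 = 656
  B / (T - T0) = 3907 / 656 = 5.956
  log(eta) = -2.95 + 5.956 = 3.006

3.006


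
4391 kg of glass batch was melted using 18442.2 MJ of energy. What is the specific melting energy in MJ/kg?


Rearrange E = m * s for s:
  s = E / m
  s = 18442.2 / 4391 = 4.2 MJ/kg

4.2 MJ/kg


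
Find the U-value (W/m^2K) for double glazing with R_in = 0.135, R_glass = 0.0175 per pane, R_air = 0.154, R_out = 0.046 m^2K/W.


Total thermal resistance (series):
  R_total = R_in + R_glass + R_air + R_glass + R_out
  R_total = 0.135 + 0.0175 + 0.154 + 0.0175 + 0.046 = 0.37 m^2K/W
U-value = 1 / R_total = 1 / 0.37 = 2.703 W/m^2K

2.703 W/m^2K


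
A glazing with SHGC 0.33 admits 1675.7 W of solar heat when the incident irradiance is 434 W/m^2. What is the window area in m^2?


Rearrange Q = Area * SHGC * Irradiance:
  Area = Q / (SHGC * Irradiance)
  Area = 1675.7 / (0.33 * 434) = 11.7 m^2

11.7 m^2


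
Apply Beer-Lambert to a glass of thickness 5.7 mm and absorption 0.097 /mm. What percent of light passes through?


Beer-Lambert law: T = exp(-alpha * thickness)
  exponent = -0.097 * 5.7 = -0.5529
  T = exp(-0.5529) = 0.5753
  Percentage = 0.5753 * 100 = 57.53%

57.53%


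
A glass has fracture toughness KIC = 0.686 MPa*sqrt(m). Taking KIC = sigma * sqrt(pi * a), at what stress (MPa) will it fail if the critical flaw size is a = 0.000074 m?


Rearrange KIC = sigma * sqrt(pi * a):
  sigma = KIC / sqrt(pi * a)
  sqrt(pi * 0.000074) = 0.015247
  sigma = 0.686 / 0.015247 = 44.99 MPa

44.99 MPa


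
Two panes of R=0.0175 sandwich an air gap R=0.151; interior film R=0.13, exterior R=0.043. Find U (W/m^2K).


Total thermal resistance (series):
  R_total = R_in + R_glass + R_air + R_glass + R_out
  R_total = 0.13 + 0.0175 + 0.151 + 0.0175 + 0.043 = 0.359 m^2K/W
U-value = 1 / R_total = 1 / 0.359 = 2.786 W/m^2K

2.786 W/m^2K


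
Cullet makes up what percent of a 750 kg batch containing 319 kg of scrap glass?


Cullet ratio = (cullet mass / total batch mass) * 100
  Ratio = 319 / 750 * 100 = 42.53%

42.53%


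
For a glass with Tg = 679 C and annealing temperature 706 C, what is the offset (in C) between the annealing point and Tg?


Offset = T_anneal - Tg:
  offset = 706 - 679 = 27 C

27 C


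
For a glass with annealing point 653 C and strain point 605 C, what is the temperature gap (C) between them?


Gap = T_anneal - T_strain:
  gap = 653 - 605 = 48 C

48 C


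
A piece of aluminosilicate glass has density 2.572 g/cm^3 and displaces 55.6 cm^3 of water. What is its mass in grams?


Rearrange rho = m / V:
  m = rho * V
  m = 2.572 * 55.6 = 143.003 g

143.003 g


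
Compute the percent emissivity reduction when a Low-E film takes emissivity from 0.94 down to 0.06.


Percentage reduction = (1 - coated/uncoated) * 100
  Ratio = 0.06 / 0.94 = 0.0638
  Reduction = (1 - 0.0638) * 100 = 93.6%

93.6%


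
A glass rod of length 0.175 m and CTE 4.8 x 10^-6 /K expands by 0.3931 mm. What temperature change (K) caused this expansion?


Rearrange dL = alpha * L0 * dT for dT:
  dT = dL / (alpha * L0)
  dL (m) = 0.3931 / 1000 = 0.0003931
  dT = 0.0003931 / ((4.8 x 10^-6) * 0.175) = 468.0 K

468.0 K
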